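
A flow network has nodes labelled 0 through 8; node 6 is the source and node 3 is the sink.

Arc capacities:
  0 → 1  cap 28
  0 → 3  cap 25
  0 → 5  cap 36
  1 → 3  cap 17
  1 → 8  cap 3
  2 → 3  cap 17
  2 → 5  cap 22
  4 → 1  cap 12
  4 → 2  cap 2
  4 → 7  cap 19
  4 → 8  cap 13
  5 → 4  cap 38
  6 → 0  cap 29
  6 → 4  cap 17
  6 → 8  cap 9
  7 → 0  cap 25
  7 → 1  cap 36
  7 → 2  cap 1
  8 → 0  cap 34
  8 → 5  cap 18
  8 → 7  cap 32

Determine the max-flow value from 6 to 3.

augment #1: 6→0→3 bottleneck 25, total now 25
augment #2: 6→0→1→3 bottleneck 4, total now 29
augment #3: 6→4→1→3 bottleneck 12, total now 41
augment #4: 6→4→2→3 bottleneck 2, total now 43
augment #5: 6→4→7→1→3 bottleneck 1, total now 44
augment #6: 6→4→7→2→3 bottleneck 1, total now 45

Maximum flow value: 45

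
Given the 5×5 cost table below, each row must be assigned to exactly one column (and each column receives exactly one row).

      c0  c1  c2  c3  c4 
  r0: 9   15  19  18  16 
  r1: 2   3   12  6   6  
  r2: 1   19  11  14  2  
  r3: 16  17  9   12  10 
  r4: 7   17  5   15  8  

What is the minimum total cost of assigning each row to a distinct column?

optimal assignment: row0→col0 (cost 9), row1→col1 (cost 3), row2→col4 (cost 2), row3→col3 (cost 12), row4→col2 (cost 5)
total = 9 + 3 + 2 + 12 + 5 = 31

Minimum assignment cost: 31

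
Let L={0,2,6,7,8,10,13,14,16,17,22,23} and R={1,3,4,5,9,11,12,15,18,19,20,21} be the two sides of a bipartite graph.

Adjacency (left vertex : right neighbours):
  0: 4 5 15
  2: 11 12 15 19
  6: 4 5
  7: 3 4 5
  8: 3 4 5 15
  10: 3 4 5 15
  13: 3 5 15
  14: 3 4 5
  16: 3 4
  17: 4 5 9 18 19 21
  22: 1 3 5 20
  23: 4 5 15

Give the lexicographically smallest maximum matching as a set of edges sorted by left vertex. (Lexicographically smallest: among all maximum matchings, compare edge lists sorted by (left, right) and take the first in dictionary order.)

Lex-smallest maximum matching: {(0,4), (2,11), (6,5), (7,3), (8,15), (17,9), (22,1)}

|M| = 7 (so the lex-smallest maximum matching has 7 edges)
process left vertices in ascending order; for each, take the smallest-labelled available neighbour that still permits 7 edges overall, or leave it unmatched if none does
lex-smallest matching: {0-4, 2-11, 6-5, 7-3, 8-15, 17-9, 22-1}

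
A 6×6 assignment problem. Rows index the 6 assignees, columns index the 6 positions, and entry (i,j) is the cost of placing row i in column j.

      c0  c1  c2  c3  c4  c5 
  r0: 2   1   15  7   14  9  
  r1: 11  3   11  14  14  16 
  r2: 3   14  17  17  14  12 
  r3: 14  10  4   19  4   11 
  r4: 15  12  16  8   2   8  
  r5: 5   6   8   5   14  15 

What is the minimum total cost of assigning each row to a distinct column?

optimal assignment: row0→col5 (cost 9), row1→col1 (cost 3), row2→col0 (cost 3), row3→col2 (cost 4), row4→col4 (cost 2), row5→col3 (cost 5)
total = 9 + 3 + 3 + 4 + 2 + 5 = 26

Minimum assignment cost: 26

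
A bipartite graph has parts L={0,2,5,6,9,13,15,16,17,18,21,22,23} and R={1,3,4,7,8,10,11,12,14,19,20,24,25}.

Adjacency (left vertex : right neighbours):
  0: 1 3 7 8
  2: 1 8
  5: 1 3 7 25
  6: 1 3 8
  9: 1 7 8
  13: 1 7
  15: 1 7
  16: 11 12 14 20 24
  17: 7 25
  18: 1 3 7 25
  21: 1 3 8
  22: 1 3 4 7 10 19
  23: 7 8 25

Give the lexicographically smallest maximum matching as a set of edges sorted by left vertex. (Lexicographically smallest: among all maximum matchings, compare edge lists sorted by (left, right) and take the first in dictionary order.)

Lex-smallest maximum matching: {(0,1), (2,8), (5,3), (9,7), (16,11), (17,25), (22,4)}

|M| = 7 (so the lex-smallest maximum matching has 7 edges)
process left vertices in ascending order; for each, take the smallest-labelled available neighbour that still permits 7 edges overall, or leave it unmatched if none does
lex-smallest matching: {0-1, 2-8, 5-3, 9-7, 16-11, 17-25, 22-4}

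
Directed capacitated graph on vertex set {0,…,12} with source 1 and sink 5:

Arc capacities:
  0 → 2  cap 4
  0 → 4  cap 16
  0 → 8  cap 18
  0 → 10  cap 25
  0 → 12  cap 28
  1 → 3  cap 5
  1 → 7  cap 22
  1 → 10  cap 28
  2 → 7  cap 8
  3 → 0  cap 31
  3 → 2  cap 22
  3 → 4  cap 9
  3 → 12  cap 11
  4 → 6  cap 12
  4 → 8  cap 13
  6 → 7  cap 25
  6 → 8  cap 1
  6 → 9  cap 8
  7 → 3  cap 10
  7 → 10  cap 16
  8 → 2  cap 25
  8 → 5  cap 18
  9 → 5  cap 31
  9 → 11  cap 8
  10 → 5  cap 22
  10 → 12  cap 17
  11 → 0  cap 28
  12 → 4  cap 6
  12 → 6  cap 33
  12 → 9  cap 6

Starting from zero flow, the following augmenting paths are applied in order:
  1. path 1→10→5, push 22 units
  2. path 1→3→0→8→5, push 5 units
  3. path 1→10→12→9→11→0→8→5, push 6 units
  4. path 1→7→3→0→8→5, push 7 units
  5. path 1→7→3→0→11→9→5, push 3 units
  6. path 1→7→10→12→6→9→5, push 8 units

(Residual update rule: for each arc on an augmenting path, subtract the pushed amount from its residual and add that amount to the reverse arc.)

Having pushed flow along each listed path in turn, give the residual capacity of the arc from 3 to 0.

Residual capacity of (3,0): 16

after path 1 (1→10→5, push 22): res(3,0)=31
after path 2 (1→3→0→8→5, push 5): res(3,0)=26
after path 3 (1→10→12→9→11→0→8→5, push 6): res(3,0)=26
after path 4 (1→7→3→0→8→5, push 7): res(3,0)=19
after path 5 (1→7→3→0→11→9→5, push 3): res(3,0)=16
after path 6 (1→7→10→12→6→9→5, push 8): res(3,0)=16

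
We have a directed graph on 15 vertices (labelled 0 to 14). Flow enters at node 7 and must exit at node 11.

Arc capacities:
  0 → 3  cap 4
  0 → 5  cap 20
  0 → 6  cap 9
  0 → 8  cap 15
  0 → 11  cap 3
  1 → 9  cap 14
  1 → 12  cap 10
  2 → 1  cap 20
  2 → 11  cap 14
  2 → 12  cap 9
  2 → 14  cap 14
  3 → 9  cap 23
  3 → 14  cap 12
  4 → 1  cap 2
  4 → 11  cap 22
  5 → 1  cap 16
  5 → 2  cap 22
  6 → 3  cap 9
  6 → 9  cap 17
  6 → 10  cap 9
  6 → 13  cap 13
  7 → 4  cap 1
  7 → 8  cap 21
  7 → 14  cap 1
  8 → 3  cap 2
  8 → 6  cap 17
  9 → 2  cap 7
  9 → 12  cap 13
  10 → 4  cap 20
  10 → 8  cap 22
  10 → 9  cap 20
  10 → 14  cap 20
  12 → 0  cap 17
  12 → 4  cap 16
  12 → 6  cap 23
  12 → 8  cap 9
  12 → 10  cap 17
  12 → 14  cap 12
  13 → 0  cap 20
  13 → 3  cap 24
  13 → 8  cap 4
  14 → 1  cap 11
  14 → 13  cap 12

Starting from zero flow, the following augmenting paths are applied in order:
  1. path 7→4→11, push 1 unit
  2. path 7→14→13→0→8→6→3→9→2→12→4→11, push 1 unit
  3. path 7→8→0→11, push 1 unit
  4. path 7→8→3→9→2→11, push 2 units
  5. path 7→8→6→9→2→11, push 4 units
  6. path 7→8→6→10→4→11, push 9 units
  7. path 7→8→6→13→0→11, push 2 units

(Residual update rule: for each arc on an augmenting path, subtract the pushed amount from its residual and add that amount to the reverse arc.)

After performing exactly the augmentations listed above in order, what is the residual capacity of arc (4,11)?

after path 1 (7→4→11, push 1): res(4,11)=21
after path 2 (7→14→13→0→8→6→3→9→2→12→4→11, push 1): res(4,11)=20
after path 3 (7→8→0→11, push 1): res(4,11)=20
after path 4 (7→8→3→9→2→11, push 2): res(4,11)=20
after path 5 (7→8→6→9→2→11, push 4): res(4,11)=20
after path 6 (7→8→6→10→4→11, push 9): res(4,11)=11
after path 7 (7→8→6→13→0→11, push 2): res(4,11)=11

Residual capacity of (4,11): 11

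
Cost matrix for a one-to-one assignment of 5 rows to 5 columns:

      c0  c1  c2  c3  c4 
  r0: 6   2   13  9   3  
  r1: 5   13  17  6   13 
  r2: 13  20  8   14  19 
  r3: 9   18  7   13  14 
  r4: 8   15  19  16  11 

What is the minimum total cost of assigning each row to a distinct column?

optimal assignment: row0→col1 (cost 2), row1→col3 (cost 6), row2→col2 (cost 8), row3→col0 (cost 9), row4→col4 (cost 11)
total = 2 + 6 + 8 + 9 + 11 = 36

Minimum assignment cost: 36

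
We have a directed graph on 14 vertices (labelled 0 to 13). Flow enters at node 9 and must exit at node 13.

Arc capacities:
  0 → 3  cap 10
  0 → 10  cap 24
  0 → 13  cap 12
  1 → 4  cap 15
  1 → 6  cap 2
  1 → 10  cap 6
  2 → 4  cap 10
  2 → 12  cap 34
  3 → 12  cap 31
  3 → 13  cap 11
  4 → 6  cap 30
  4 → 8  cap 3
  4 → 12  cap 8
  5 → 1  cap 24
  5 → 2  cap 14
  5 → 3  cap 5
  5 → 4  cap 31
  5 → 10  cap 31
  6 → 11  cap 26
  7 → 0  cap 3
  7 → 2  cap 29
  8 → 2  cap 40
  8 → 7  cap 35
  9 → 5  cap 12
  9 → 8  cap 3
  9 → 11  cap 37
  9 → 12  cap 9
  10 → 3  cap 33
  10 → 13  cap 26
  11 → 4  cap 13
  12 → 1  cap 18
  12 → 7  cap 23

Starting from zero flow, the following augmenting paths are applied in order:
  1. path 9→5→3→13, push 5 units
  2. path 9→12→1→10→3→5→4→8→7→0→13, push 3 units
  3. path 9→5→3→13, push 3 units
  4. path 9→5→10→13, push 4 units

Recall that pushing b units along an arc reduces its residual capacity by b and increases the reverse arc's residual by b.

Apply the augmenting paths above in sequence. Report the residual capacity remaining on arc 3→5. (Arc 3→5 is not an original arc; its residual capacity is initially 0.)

Residual capacity of (3,5): 5

after path 1 (9→5→3→13, push 5): res(3,5)=5
after path 2 (9→12→1→10→3→5→4→8→7→0→13, push 3): res(3,5)=2
after path 3 (9→5→3→13, push 3): res(3,5)=5
after path 4 (9→5→10→13, push 4): res(3,5)=5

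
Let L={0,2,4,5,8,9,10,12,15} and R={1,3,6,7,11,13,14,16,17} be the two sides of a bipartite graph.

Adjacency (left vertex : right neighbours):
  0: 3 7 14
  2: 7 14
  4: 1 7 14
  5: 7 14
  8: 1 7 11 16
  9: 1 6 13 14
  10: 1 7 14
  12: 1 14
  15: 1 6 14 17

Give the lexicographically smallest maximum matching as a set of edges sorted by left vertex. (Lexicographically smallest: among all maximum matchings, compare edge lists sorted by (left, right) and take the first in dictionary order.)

Lex-smallest maximum matching: {(0,3), (2,7), (4,1), (5,14), (8,11), (9,6), (15,17)}

|M| = 7 (so the lex-smallest maximum matching has 7 edges)
process left vertices in ascending order; for each, take the smallest-labelled available neighbour that still permits 7 edges overall, or leave it unmatched if none does
lex-smallest matching: {0-3, 2-7, 4-1, 5-14, 8-11, 9-6, 15-17}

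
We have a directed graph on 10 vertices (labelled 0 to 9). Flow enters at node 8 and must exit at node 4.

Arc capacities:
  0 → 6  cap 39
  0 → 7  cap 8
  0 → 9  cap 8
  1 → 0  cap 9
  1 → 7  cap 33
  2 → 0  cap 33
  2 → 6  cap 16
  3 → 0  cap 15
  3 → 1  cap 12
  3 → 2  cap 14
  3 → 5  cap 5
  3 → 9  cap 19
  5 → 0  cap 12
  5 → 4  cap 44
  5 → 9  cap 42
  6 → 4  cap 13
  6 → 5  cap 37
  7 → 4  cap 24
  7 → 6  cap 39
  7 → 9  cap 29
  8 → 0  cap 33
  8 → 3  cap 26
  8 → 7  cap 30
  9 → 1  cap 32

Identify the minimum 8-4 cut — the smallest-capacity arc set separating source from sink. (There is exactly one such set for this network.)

augment #1: 8→7→4 push 24
augment #2: 8→0→6→4 push 13
augment #3: 8→3→5→4 push 5
augment #4: 8→0→6→5→4 push 20
augment #5: 8→7→6→5→4 push 6
augment #6: 8→3→0→6→5→4 push 6
augment #7: 8→3→2→6→5→4 push 5
max flow = 79; residual-reachable set from 8 gives S-side
cut edges (S→T): {(3,5), (6,4), (6,5), (7,4)} total cap 79

Min-cut arcs: {(3,5), (6,4), (6,5), (7,4)} (total capacity 79)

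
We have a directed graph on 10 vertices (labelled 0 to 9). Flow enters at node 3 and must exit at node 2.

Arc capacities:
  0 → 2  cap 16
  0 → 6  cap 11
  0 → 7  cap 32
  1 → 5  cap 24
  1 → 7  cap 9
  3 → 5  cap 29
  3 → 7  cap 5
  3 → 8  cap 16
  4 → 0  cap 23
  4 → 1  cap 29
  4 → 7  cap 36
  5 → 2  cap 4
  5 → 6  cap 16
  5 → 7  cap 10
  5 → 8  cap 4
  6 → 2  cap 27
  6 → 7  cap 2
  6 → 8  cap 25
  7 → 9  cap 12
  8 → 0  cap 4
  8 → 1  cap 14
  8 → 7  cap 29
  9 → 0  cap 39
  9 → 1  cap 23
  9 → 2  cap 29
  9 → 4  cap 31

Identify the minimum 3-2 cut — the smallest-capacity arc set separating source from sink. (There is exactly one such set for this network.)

Min-cut arcs: {(5,2), (5,6), (7,9), (8,0)} (total capacity 36)

augment #1: 3→5→2 push 4
augment #2: 3→5→6→2 push 16
augment #3: 3→7→9→2 push 5
augment #4: 3→8→0→2 push 4
augment #5: 3→5→7→9→2 push 7
max flow = 36; residual-reachable set from 3 gives S-side
cut edges (S→T): {(5,2), (5,6), (7,9), (8,0)} total cap 36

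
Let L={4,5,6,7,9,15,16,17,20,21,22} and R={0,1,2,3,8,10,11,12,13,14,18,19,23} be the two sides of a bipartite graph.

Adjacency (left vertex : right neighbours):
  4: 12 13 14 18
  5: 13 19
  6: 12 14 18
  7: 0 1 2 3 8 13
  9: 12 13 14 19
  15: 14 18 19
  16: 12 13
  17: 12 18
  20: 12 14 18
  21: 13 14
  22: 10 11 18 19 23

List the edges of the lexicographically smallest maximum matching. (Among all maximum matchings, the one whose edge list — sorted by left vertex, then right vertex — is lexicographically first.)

|M| = 7 (so the lex-smallest maximum matching has 7 edges)
process left vertices in ascending order; for each, take the smallest-labelled available neighbour that still permits 7 edges overall, or leave it unmatched if none does
lex-smallest matching: {4-12, 5-13, 6-14, 7-0, 9-19, 15-18, 22-10}

Lex-smallest maximum matching: {(4,12), (5,13), (6,14), (7,0), (9,19), (15,18), (22,10)}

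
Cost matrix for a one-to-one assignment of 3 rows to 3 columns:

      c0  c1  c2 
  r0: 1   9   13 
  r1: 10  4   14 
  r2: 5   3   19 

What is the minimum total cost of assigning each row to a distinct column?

Minimum assignment cost: 18

optimal assignment: row0→col0 (cost 1), row1→col2 (cost 14), row2→col1 (cost 3)
total = 1 + 14 + 3 = 18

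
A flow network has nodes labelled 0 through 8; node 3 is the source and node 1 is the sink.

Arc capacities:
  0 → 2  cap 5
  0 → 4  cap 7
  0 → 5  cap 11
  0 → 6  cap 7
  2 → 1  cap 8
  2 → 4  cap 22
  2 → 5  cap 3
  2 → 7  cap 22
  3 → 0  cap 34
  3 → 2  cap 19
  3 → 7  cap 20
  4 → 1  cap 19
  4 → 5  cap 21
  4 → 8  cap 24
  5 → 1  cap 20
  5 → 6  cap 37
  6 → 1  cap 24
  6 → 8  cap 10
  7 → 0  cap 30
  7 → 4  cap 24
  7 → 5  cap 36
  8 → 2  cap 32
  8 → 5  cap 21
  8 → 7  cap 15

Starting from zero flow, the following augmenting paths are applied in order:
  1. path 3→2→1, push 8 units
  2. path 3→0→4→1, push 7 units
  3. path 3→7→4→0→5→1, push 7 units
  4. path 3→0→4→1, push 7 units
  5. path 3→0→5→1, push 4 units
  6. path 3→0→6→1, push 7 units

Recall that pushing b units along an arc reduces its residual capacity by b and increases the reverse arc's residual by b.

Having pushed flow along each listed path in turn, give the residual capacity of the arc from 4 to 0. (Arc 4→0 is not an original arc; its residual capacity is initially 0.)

after path 1 (3→2→1, push 8): res(4,0)=0
after path 2 (3→0→4→1, push 7): res(4,0)=7
after path 3 (3→7→4→0→5→1, push 7): res(4,0)=0
after path 4 (3→0→4→1, push 7): res(4,0)=7
after path 5 (3→0→5→1, push 4): res(4,0)=7
after path 6 (3→0→6→1, push 7): res(4,0)=7

Residual capacity of (4,0): 7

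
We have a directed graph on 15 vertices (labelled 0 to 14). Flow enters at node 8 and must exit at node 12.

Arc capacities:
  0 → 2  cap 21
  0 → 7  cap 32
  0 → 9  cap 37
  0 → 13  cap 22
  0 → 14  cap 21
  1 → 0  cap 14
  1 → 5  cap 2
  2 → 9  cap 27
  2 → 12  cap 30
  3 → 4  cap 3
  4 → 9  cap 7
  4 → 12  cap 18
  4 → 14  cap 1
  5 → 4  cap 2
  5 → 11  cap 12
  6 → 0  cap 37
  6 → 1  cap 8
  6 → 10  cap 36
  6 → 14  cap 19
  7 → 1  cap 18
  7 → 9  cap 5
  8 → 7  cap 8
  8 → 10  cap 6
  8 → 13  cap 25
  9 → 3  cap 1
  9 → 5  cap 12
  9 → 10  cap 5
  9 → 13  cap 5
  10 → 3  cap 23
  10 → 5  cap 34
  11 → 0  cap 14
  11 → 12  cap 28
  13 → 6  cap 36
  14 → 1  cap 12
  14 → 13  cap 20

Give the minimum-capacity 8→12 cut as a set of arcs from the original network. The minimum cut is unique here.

Min-cut arcs: {(0,2), (3,4), (5,4), (5,11)} (total capacity 38)

augment #1: 8→10→3→4→12 push 3
augment #2: 8→10→5→4→12 push 2
augment #3: 8→10→5→11→12 push 1
augment #4: 8→7→1→0→2→12 push 8
augment #5: 8→13→6→0→2→12 push 13
augment #6: 8→13→6→1→5→11→12 push 2
augment #7: 8→13→6→10→5→11→12 push 9
max flow = 38; residual-reachable set from 8 gives S-side
cut edges (S→T): {(0,2), (3,4), (5,4), (5,11)} total cap 38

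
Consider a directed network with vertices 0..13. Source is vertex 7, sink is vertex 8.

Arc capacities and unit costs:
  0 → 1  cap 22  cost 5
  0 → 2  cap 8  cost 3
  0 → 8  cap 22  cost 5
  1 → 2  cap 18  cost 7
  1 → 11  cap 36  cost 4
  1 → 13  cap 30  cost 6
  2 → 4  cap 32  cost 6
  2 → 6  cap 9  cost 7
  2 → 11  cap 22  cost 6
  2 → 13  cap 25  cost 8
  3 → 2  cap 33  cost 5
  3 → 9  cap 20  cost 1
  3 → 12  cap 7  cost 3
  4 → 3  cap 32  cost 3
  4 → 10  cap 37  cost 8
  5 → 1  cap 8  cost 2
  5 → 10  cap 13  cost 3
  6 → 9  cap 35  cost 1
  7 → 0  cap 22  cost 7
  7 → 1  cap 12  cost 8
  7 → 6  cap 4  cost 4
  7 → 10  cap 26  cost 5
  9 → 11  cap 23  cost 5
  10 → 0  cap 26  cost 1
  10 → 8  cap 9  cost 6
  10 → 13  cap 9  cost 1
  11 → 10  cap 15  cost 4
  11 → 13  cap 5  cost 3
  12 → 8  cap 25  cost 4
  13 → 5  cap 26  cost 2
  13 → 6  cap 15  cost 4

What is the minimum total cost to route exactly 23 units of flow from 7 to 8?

shortest-cost path #1: 7→10→8 push 9 @ unit cost 11 (adds 99)
shortest-cost path #2: 7→10→0→8 push 14 @ unit cost 11 (adds 154)
total cost = 253

Minimum cost for 23 units: 253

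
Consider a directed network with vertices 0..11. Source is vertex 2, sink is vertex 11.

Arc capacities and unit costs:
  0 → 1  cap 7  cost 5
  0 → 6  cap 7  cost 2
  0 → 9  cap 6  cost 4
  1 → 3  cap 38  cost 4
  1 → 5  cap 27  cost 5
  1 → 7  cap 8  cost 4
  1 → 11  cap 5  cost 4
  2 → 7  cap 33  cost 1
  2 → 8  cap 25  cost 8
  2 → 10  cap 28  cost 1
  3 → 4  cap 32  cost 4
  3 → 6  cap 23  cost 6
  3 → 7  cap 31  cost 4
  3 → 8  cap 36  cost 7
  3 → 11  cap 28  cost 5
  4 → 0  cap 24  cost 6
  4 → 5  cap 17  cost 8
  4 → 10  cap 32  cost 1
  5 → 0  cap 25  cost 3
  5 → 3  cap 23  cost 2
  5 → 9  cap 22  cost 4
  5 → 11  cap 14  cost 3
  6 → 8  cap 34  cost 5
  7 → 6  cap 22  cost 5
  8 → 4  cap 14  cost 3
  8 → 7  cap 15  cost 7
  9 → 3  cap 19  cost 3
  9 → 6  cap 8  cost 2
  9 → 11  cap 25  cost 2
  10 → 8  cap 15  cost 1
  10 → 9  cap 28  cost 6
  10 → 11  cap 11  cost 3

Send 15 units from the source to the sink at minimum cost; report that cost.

shortest-cost path #1: 2→10→11 push 11 @ unit cost 4 (adds 44)
shortest-cost path #2: 2→10→9→11 push 4 @ unit cost 9 (adds 36)
total cost = 80

Minimum cost for 15 units: 80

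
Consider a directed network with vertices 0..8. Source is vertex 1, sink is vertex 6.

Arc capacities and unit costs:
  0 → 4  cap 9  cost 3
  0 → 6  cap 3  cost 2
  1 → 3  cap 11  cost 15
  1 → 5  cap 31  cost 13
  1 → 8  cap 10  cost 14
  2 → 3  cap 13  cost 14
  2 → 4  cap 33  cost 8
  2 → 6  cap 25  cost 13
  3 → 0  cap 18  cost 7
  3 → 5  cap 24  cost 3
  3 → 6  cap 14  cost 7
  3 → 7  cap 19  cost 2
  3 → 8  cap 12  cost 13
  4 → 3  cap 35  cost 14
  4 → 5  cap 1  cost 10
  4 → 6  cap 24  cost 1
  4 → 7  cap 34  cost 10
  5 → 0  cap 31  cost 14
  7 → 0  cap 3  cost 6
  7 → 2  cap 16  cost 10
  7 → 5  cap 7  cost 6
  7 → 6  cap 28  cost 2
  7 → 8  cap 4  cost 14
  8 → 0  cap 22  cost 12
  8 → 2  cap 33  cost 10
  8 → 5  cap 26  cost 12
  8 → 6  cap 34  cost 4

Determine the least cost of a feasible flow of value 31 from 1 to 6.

Minimum cost for 31 units: 693

shortest-cost path #1: 1→8→6 push 10 @ unit cost 18 (adds 180)
shortest-cost path #2: 1→3→7→6 push 11 @ unit cost 19 (adds 209)
shortest-cost path #3: 1→5→0→6 push 3 @ unit cost 29 (adds 87)
shortest-cost path #4: 1→5→0→4→6 push 7 @ unit cost 31 (adds 217)
total cost = 693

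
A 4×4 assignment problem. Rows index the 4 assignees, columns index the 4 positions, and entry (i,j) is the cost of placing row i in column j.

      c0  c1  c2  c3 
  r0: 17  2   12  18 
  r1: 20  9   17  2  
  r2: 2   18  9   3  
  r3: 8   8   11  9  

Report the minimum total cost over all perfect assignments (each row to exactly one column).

optimal assignment: row0→col1 (cost 2), row1→col3 (cost 2), row2→col0 (cost 2), row3→col2 (cost 11)
total = 2 + 2 + 2 + 11 = 17

Minimum assignment cost: 17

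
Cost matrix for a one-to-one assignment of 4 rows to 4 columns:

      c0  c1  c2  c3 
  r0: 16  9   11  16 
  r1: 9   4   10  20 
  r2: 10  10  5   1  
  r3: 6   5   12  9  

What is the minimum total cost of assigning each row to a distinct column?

Minimum assignment cost: 22

optimal assignment: row0→col2 (cost 11), row1→col1 (cost 4), row2→col3 (cost 1), row3→col0 (cost 6)
total = 11 + 4 + 1 + 6 = 22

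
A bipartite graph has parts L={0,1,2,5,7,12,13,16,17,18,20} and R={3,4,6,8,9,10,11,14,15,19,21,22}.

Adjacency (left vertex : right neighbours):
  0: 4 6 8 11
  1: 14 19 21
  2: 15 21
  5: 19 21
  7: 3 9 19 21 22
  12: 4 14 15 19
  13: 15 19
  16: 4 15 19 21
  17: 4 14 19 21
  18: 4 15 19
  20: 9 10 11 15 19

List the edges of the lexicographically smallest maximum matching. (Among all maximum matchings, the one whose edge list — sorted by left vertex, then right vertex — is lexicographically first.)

|M| = 8 (so the lex-smallest maximum matching has 8 edges)
process left vertices in ascending order; for each, take the smallest-labelled available neighbour that still permits 8 edges overall, or leave it unmatched if none does
lex-smallest matching: {0-6, 1-14, 2-15, 5-19, 7-3, 12-4, 16-21, 20-9}

Lex-smallest maximum matching: {(0,6), (1,14), (2,15), (5,19), (7,3), (12,4), (16,21), (20,9)}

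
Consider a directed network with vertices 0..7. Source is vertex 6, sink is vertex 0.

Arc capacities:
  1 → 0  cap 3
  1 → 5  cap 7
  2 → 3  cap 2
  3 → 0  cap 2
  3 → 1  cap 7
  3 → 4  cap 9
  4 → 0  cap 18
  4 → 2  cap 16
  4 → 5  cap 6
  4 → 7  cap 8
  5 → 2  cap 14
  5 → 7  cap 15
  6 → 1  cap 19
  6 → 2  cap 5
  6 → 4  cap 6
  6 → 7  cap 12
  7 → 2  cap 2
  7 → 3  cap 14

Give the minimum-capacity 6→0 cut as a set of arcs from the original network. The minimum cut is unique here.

Min-cut arcs: {(1,0), (3,0), (3,4), (6,4)} (total capacity 20)

augment #1: 6→1→0 push 3
augment #2: 6→4→0 push 6
augment #3: 6→2→3→0 push 2
augment #4: 6→7→3→4→0 push 9
max flow = 20; residual-reachable set from 6 gives S-side
cut edges (S→T): {(1,0), (3,0), (3,4), (6,4)} total cap 20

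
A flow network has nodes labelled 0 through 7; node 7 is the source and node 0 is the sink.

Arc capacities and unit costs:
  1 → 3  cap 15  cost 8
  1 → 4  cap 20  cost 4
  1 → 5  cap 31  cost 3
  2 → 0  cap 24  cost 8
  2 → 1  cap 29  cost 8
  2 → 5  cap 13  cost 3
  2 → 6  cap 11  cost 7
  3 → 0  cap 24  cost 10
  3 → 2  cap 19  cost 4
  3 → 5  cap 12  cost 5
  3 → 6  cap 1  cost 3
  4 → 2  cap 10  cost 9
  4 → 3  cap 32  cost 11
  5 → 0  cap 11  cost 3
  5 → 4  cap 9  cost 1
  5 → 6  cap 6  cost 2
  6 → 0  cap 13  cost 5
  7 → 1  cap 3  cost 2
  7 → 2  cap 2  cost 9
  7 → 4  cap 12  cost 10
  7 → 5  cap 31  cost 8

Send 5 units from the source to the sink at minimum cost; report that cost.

shortest-cost path #1: 7→1→5→0 push 3 @ unit cost 8 (adds 24)
shortest-cost path #2: 7→5→0 push 2 @ unit cost 11 (adds 22)
total cost = 46

Minimum cost for 5 units: 46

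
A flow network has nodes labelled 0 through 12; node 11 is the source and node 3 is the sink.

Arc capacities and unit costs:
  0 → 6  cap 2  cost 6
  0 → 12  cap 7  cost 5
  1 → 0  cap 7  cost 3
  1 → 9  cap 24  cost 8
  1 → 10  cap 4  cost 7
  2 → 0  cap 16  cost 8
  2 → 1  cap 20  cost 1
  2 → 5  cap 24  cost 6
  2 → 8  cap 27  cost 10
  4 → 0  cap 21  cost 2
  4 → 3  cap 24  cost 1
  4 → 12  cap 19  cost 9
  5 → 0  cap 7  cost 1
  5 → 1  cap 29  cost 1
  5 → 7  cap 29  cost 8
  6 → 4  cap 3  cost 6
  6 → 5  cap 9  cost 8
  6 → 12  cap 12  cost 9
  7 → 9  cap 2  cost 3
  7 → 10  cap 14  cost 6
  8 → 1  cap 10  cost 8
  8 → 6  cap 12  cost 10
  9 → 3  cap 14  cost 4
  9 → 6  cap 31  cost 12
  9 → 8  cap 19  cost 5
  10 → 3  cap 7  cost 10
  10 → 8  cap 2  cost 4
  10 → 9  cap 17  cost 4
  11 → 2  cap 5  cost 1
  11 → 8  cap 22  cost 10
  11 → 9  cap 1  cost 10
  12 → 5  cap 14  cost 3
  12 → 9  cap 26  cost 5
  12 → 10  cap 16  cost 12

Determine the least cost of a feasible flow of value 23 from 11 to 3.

Minimum cost for 23 units: 663

shortest-cost path #1: 11→9→3 push 1 @ unit cost 14 (adds 14)
shortest-cost path #2: 11→2→1→9→3 push 5 @ unit cost 14 (adds 70)
shortest-cost path #3: 11→8→6→4→3 push 3 @ unit cost 27 (adds 81)
shortest-cost path #4: 11→8→1→9→3 push 8 @ unit cost 30 (adds 240)
shortest-cost path #5: 11→8→1→10→3 push 2 @ unit cost 35 (adds 70)
shortest-cost path #6: 11→8→6→12→9→1→10→3 push 2 @ unit cost 43 (adds 86)
shortest-cost path #7: 11→8→6→12→10→3 push 2 @ unit cost 51 (adds 102)
total cost = 663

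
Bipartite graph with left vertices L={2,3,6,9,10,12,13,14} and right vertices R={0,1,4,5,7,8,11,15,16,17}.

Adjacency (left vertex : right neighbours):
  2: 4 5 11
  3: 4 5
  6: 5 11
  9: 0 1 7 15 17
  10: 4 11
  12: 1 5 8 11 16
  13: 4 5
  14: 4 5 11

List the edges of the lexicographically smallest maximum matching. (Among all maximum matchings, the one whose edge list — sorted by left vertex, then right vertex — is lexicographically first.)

Lex-smallest maximum matching: {(2,4), (3,5), (6,11), (9,0), (12,1)}

|M| = 5 (so the lex-smallest maximum matching has 5 edges)
process left vertices in ascending order; for each, take the smallest-labelled available neighbour that still permits 5 edges overall, or leave it unmatched if none does
lex-smallest matching: {2-4, 3-5, 6-11, 9-0, 12-1}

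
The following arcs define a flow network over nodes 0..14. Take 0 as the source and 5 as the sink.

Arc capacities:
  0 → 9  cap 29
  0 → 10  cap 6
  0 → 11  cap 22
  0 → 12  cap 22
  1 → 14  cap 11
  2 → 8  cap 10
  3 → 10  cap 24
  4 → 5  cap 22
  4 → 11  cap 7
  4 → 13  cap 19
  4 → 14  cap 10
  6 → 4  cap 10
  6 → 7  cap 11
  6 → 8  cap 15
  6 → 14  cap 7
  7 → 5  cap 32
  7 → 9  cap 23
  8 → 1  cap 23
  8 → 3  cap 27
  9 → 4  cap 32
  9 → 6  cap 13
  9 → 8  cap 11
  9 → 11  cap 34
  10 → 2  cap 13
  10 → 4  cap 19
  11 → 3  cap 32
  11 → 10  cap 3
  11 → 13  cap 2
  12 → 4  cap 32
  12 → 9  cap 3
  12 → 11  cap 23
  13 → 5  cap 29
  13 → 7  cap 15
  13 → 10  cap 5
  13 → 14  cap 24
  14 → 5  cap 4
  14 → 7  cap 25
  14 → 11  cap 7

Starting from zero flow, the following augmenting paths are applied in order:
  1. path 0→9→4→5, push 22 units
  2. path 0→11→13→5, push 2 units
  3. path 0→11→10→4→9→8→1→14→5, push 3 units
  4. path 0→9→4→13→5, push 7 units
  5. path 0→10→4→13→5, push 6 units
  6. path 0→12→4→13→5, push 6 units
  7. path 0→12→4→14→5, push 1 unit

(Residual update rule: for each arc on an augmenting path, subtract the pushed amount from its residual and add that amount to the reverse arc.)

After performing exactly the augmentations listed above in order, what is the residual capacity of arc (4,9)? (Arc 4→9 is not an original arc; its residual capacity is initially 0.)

after path 1 (0→9→4→5, push 22): res(4,9)=22
after path 2 (0→11→13→5, push 2): res(4,9)=22
after path 3 (0→11→10→4→9→8→1→14→5, push 3): res(4,9)=19
after path 4 (0→9→4→13→5, push 7): res(4,9)=26
after path 5 (0→10→4→13→5, push 6): res(4,9)=26
after path 6 (0→12→4→13→5, push 6): res(4,9)=26
after path 7 (0→12→4→14→5, push 1): res(4,9)=26

Residual capacity of (4,9): 26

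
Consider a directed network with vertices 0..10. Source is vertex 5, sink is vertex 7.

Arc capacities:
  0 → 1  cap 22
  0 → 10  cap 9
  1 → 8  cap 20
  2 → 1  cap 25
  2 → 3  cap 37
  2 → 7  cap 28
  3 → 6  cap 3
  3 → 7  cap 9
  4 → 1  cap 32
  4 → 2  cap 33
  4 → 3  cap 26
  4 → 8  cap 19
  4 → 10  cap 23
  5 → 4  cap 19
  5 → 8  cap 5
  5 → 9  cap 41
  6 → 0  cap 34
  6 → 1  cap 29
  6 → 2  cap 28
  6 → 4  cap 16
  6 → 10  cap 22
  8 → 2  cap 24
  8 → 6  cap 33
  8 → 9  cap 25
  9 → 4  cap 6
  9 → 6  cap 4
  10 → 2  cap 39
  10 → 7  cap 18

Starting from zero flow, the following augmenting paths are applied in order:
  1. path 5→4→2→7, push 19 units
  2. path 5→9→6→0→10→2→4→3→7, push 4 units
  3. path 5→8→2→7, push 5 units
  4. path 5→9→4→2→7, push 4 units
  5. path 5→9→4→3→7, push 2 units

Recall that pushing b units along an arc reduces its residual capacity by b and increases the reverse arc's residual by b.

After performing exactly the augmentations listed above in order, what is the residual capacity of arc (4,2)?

Residual capacity of (4,2): 14

after path 1 (5→4→2→7, push 19): res(4,2)=14
after path 2 (5→9→6→0→10→2→4→3→7, push 4): res(4,2)=18
after path 3 (5→8→2→7, push 5): res(4,2)=18
after path 4 (5→9→4→2→7, push 4): res(4,2)=14
after path 5 (5→9→4→3→7, push 2): res(4,2)=14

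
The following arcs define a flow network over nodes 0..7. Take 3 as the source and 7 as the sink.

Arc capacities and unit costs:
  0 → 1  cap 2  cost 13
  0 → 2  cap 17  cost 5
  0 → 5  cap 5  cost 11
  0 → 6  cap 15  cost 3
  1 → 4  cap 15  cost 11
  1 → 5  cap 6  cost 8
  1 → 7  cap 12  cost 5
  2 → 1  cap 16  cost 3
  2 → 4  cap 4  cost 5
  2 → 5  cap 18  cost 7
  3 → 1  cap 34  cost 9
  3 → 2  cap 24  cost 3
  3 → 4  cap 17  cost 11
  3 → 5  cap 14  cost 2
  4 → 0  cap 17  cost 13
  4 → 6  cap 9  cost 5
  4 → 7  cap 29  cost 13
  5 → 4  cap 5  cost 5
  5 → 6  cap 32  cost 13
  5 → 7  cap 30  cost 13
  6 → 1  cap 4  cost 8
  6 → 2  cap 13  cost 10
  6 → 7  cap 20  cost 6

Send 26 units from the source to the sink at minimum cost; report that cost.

Minimum cost for 26 units: 342

shortest-cost path #1: 3→2→1→7 push 12 @ unit cost 11 (adds 132)
shortest-cost path #2: 3→5→7 push 14 @ unit cost 15 (adds 210)
total cost = 342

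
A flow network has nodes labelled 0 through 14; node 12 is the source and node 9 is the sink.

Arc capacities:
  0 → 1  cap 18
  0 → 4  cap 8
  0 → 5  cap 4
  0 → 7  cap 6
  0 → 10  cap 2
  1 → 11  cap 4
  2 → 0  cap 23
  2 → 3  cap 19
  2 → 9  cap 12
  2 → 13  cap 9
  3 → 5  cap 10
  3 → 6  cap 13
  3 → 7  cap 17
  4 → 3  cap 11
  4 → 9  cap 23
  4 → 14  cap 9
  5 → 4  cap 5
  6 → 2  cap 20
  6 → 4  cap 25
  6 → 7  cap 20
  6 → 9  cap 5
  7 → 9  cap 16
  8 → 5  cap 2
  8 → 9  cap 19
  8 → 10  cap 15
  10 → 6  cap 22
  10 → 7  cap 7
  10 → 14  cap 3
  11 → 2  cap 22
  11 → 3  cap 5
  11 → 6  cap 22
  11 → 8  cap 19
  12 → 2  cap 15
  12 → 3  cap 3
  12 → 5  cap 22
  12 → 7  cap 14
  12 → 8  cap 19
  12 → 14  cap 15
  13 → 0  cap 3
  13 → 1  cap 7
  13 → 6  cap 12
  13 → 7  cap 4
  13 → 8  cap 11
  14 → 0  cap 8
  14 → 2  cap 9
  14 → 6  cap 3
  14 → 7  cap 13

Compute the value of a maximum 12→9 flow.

Maximum flow value: 71

augment #1: 12→2→9 bottleneck 12, total now 12
augment #2: 12→7→9 bottleneck 14, total now 26
augment #3: 12→8→9 bottleneck 19, total now 45
augment #4: 12→3→6→9 bottleneck 3, total now 48
augment #5: 12→5→4→9 bottleneck 5, total now 53
augment #6: 12→14→6→9 bottleneck 2, total now 55
augment #7: 12→14→7→9 bottleneck 2, total now 57
augment #8: 12→2→0→4→9 bottleneck 3, total now 60
augment #9: 12→14→0→4→9 bottleneck 5, total now 65
augment #10: 12→14→6→4→9 bottleneck 1, total now 66
augment #11: 12→14→0→10→6→4→9 bottleneck 2, total now 68
augment #12: 12→14→2→3→6→4→9 bottleneck 3, total now 71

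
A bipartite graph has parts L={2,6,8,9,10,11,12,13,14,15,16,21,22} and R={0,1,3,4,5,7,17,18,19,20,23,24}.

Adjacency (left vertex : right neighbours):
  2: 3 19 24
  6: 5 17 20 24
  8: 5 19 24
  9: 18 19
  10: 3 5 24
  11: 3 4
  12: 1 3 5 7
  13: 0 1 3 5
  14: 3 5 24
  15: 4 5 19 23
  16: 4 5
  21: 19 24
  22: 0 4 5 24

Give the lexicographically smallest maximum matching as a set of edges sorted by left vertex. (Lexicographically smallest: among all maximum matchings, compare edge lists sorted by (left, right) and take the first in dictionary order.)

Lex-smallest maximum matching: {(2,3), (6,17), (8,5), (9,18), (10,24), (11,4), (12,7), (13,1), (15,23), (21,19), (22,0)}

|M| = 11 (so the lex-smallest maximum matching has 11 edges)
process left vertices in ascending order; for each, take the smallest-labelled available neighbour that still permits 11 edges overall, or leave it unmatched if none does
lex-smallest matching: {2-3, 6-17, 8-5, 9-18, 10-24, 11-4, 12-7, 13-1, 15-23, 21-19, 22-0}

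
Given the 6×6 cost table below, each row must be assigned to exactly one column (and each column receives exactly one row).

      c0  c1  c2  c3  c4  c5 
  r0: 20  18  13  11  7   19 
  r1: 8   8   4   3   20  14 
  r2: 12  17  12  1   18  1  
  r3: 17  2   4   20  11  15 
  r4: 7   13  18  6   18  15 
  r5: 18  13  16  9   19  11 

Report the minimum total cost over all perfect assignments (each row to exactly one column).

optimal assignment: row0→col4 (cost 7), row1→col2 (cost 4), row2→col5 (cost 1), row3→col1 (cost 2), row4→col0 (cost 7), row5→col3 (cost 9)
total = 7 + 4 + 1 + 2 + 7 + 9 = 30

Minimum assignment cost: 30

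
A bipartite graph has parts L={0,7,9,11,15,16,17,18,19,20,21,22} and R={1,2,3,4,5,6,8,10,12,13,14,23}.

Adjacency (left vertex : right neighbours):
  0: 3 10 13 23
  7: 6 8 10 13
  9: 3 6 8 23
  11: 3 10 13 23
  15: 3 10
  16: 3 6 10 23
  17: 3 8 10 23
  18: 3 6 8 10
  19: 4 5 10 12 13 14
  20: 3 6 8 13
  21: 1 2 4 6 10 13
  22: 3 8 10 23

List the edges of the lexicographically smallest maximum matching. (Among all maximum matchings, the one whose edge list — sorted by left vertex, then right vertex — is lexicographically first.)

|M| = 8 (so the lex-smallest maximum matching has 8 edges)
process left vertices in ascending order; for each, take the smallest-labelled available neighbour that still permits 8 edges overall, or leave it unmatched if none does
lex-smallest matching: {0-3, 7-6, 9-8, 11-10, 16-23, 19-4, 20-13, 21-1}

Lex-smallest maximum matching: {(0,3), (7,6), (9,8), (11,10), (16,23), (19,4), (20,13), (21,1)}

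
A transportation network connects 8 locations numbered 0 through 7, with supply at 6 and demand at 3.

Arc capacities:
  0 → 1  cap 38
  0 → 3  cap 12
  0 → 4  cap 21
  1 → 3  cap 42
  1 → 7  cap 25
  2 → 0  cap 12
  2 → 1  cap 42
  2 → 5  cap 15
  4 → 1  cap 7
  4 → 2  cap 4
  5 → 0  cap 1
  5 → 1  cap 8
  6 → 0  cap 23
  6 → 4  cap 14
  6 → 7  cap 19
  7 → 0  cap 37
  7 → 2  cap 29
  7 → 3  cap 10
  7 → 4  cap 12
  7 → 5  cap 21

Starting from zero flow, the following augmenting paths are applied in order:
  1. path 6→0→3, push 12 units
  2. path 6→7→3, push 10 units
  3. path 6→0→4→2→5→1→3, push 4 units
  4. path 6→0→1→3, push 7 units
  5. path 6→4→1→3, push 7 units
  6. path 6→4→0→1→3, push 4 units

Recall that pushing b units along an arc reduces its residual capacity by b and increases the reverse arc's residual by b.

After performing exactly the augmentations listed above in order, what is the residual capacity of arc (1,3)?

Residual capacity of (1,3): 20

after path 1 (6→0→3, push 12): res(1,3)=42
after path 2 (6→7→3, push 10): res(1,3)=42
after path 3 (6→0→4→2→5→1→3, push 4): res(1,3)=38
after path 4 (6→0→1→3, push 7): res(1,3)=31
after path 5 (6→4→1→3, push 7): res(1,3)=24
after path 6 (6→4→0→1→3, push 4): res(1,3)=20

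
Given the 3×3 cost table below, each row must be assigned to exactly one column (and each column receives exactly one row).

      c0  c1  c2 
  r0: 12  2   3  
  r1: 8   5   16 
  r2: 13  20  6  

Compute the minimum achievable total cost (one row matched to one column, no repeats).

Minimum assignment cost: 16

optimal assignment: row0→col1 (cost 2), row1→col0 (cost 8), row2→col2 (cost 6)
total = 2 + 8 + 6 = 16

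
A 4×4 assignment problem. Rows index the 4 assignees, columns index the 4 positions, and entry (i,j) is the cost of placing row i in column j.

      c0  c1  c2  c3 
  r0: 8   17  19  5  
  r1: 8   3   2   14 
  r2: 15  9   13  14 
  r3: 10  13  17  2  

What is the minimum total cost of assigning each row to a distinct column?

Minimum assignment cost: 21

optimal assignment: row0→col0 (cost 8), row1→col2 (cost 2), row2→col1 (cost 9), row3→col3 (cost 2)
total = 8 + 2 + 9 + 2 = 21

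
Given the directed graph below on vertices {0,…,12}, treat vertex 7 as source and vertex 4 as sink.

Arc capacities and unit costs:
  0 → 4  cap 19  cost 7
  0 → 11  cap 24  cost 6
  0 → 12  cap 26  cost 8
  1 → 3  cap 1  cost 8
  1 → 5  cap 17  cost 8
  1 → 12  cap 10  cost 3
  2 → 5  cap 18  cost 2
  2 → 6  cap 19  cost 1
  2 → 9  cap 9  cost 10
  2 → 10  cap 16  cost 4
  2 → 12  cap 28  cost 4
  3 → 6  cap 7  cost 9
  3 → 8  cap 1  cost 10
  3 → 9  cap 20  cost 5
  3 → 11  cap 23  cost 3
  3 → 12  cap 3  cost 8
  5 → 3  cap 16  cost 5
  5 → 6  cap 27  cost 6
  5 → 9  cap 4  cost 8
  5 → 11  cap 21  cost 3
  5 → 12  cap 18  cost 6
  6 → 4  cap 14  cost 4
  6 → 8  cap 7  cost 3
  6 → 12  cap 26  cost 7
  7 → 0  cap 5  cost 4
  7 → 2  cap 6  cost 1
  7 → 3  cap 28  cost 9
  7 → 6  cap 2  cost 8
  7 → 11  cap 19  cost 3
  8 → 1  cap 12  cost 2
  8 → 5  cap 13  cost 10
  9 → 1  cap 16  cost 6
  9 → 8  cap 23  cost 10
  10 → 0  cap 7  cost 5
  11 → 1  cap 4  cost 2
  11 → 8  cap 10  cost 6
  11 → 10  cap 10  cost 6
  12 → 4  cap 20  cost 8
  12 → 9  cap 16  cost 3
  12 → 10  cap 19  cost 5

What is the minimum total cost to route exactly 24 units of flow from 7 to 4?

shortest-cost path #1: 7→2→6→4 push 6 @ unit cost 6 (adds 36)
shortest-cost path #2: 7→0→4 push 5 @ unit cost 11 (adds 55)
shortest-cost path #3: 7→6→4 push 2 @ unit cost 12 (adds 24)
shortest-cost path #4: 7→11→1→12→4 push 4 @ unit cost 16 (adds 64)
shortest-cost path #5: 7→11→10→0→4 push 7 @ unit cost 21 (adds 147)
total cost = 326

Minimum cost for 24 units: 326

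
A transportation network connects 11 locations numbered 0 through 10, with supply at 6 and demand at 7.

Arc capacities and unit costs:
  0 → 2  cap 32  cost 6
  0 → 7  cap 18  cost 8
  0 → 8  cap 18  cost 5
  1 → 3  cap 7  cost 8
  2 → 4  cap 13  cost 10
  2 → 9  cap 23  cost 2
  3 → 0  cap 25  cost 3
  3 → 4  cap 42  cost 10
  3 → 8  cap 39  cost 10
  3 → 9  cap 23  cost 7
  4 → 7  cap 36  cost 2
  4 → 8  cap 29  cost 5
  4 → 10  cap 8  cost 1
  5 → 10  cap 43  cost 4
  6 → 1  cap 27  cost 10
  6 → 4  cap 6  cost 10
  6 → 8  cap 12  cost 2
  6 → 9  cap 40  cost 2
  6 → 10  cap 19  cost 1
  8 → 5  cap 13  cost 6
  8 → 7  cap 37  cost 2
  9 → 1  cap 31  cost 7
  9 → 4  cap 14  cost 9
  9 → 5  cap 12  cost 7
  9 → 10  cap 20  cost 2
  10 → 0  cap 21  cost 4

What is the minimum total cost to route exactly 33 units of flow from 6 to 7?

shortest-cost path #1: 6→8→7 push 12 @ unit cost 4 (adds 48)
shortest-cost path #2: 6→4→7 push 6 @ unit cost 12 (adds 72)
shortest-cost path #3: 6→10→0→8→7 push 15 @ unit cost 12 (adds 180)
total cost = 300

Minimum cost for 33 units: 300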